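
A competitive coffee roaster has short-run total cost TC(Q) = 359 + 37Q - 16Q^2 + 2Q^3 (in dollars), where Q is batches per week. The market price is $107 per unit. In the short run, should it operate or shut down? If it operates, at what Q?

Produce at Q = 7

Variable cost is VC = 37Q - 16Q^2 + 2Q^3, so AVC = VC/Q = 37 - 16Q + 2Q^2 and MC = dTC/dQ = 37 - 32Q + 6Q^2.
AVC is minimized where dAVC/dQ = -16 + 4Q = 0, at Q = 4; min AVC = 37 - 16·4 + 2·4^2 = $5.
Because $107 ≥ $5, revenue can cover variable cost; the firm operates.
Set P = MC: 107 = 37 - 32Q + 6Q^2 → -70 - 32Q + 6Q^2 = 0. The roots are Q = -5/3 and Q = 7; the profit-maximizing output is on the rising part of MC, so Q* = 7.
Check: AVC at Q = 7 is $23 ≤ P, so revenue covers variable cost.
Profit = P·Q − TC = 107·7 − 520 = $229.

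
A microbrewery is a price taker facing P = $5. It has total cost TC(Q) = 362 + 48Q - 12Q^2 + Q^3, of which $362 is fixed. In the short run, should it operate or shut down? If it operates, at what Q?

From TC, MC = TC'(Q) = 48 - 24Q + 3Q^2 and AVC = VC/Q = 48 - 12Q + Q^2.
AVC hits its minimum where MC = AVC, at Q = 6, giving min AVC = 48 - 12·6 + 6^2 = $12.
P = $5 lies below min AVC = $12; no output level covers variable cost.
The firm minimizes its loss by shutting down and losing only its fixed cost of $362.

Shut down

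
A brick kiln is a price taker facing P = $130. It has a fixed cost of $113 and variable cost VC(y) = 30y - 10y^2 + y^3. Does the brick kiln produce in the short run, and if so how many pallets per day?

Produce at y = 10

Strip out fixed cost: VC = 30y - 10y^2 + y^3. Then AVC = 30 - 10y + y^2 and MC = 30 - 20y + 3y^2.
AVC is minimized where dAVC/dy = -10 + 2y = 0, at y = 5; min AVC = 30 - 10·5 + 5^2 = $5.
Because $130 ≥ $5, revenue can cover variable cost; the firm operates.
Set P = MC: 130 = 30 - 20y + 3y^2 → -100 - 20y + 3y^2 = 0. The roots are y = -10/3 and y = 10; the profit-maximizing output is on the rising part of MC, so y* = 10.
Check: AVC at y = 10 is $30 ≤ P, so revenue covers variable cost.
Profit = P·y − TC = 130·10 − 413 = $887.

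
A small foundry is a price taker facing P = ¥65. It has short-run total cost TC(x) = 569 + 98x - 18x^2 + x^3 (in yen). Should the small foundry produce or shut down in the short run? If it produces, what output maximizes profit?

From TC, MC = TC'(x) = 98 - 36x + 3x^2 and AVC = VC/x = 98 - 18x + x^2.
The AVC parabola has its vertex at x = 18/2 = 9, where AVC = 98 - 18·9 + 9^2 = ¥17.
P = ¥65 exceeds min AVC = ¥17, so the firm stays open.
P = MC gives 33 - 36x + 3x^2 = 0, with roots 1 and 11. Take the larger (rising MC): x* = 11.
Check: AVC at x = 11 is ¥21 ≤ P, so revenue covers variable cost.
Profit = P·x − TC = 65·11 − 800 = -¥85, a loss, but smaller than the ¥569 fixed cost the firm would lose by shutting down.

Produce at x = 11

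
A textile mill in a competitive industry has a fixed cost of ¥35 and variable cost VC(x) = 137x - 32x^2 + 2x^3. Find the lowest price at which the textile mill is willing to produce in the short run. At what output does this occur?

Short-run supply begins at min AVC. From VC = 137x - 32x^2 + 2x^3, AVC = 137 - 32x + 2x^2.
dAVC/dx = -32 + 4x = 0 gives x = 8. min AVC = 137 - 32·8 + 2·8^2 = 9.
For P < ¥9 the firm produces nothing.

¥9 per unit, at x = 8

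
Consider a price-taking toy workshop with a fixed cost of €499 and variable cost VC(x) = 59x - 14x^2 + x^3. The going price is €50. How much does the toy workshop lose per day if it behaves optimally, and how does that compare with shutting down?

Profit = -€175 at x = 9

AVC = 59 - 14x + x^2; min AVC = €10 at x = 7. Since P = €50 ≥ min AVC, the firm produces.
MC = 59 - 28x + 3x^2. Setting P = MC and taking the root on the rising branch gives x* = 9.
TR = 50·9 = 450. TC = 499 + 126 = 625. Profit = 450 − 625 = -€175.
That loss of €175 beats the €499 the firm would lose by shutting down; producing recovers €324 of fixed cost.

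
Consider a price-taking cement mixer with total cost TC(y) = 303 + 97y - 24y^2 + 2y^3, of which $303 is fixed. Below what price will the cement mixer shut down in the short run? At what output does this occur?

$25 per unit, at y = 6

The firm shuts down when price falls below the minimum of average variable cost. AVC = VC/y = 97 - 24y + 2y^2.
dAVC/dy = -24 + 4y = 0 gives y = 6. min AVC = 97 - 24·6 + 2·6^2 = 25.
For P < $25 the firm produces nothing.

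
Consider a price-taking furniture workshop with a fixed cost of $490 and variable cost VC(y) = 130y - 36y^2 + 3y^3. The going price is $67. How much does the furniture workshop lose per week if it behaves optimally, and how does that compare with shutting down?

AVC = 130 - 36y + 3y^2; min AVC = $22 at y = 6. Since P = $67 ≥ min AVC, the firm produces.
MC = 130 - 72y + 9y^2. Setting P = MC and taking the root on the rising branch gives y* = 7.
TR = 67·7 = 469. TC = 490 + 175 = 665. Profit = 469 − 665 = -$196.
That loss of $196 beats the $490 the firm would lose by shutting down; producing recovers $294 of fixed cost.

Profit = -$196 at y = 7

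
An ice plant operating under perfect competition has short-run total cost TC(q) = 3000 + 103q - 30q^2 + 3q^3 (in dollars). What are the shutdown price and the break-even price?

AVC = 103 - 30q + 3q^2; minimized at q = 5, giving min AVC = $28. That is the shutdown price.
ATC = 3000/q + 103 - 30q + 3q^2. Setting dATC/dq = −3000/q^2 − 30 + 6q = 0 gives q = 10 (since 6·10^3 − 30·10^2 = 3000).
min ATC = 3000/10 + 103 − 30·10 + 3·10^2 = $403. That is the break-even price.
Between these two prices the firm operates at a loss; above $403 it earns a profit.

Shutdown price = $28; break-even price = $403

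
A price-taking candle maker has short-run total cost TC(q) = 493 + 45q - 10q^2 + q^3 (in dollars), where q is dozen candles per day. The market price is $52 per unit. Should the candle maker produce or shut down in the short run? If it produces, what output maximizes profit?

Produce at q = 7

Variable cost is VC = 45q - 10q^2 + q^3, so AVC = VC/q = 45 - 10q + q^2 and MC = dTC/dq = 45 - 20q + 3q^2.
AVC is minimized where dAVC/dq = -10 + 2q = 0, at q = 5; min AVC = 45 - 10·5 + 5^2 = $20.
Because $52 ≥ $20, revenue can cover variable cost; the firm operates.
Solving P = MC: -7 - 20q + 3q^2 = 0 ⇒ q = -1/3 or 7. On the upward-sloping branch, q* = 7.
Check: AVC at q = 7 is $24 ≤ P, so revenue covers variable cost.
Profit = P·q − TC = 52·7 − 661 = -$297, a loss, but smaller than the $493 fixed cost the firm would lose by shutting down.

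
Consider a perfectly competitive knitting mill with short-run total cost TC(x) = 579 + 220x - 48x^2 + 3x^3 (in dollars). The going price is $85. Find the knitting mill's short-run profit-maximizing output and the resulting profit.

Profit = -$93 at x = 9

AVC = 220 - 48x + 3x^2; min AVC = $28 at x = 8. Since P = $85 ≥ min AVC, the firm produces.
With MC = 220 - 96x + 9x^2, P = MC on the upward-sloping part at x* = 9.
TR = 85·9 = 765. TC = 579 + 279 = 858. Profit = 765 − 858 = -$93.
By producing, the firm covers all variable cost plus $486 of fixed cost; shutting down would lose the full $579.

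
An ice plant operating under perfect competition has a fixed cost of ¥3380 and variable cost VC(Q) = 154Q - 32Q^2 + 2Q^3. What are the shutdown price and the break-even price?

Shutdown price = min AVC. AVC = 154 - 32Q + 2Q^2, with vertex at Q = 8 and minimum ¥26.
ATC = 3380/Q + 154 - 32Q + 2Q^2. Setting dATC/dQ = −3380/Q^2 − 32 + 4Q = 0 gives Q = 13 (since 4·13^3 − 32·13^2 = 3380).
min ATC = 3380/13 + 154 − 32·13 + 2·13^2 = ¥336. That is the break-even price.
For ¥26 ≤ P < ¥336 the firm produces at a loss; below ¥26 it shuts down.

Shutdown price = ¥26; break-even price = ¥336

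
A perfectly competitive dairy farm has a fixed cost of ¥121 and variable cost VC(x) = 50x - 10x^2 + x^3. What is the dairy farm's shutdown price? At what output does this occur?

The shutdown price is the minimum of AVC. VC = 50x - 10x^2 + x^3, so AVC = 50 - 10x + x^2.
dAVC/dx = -10 + 2x = 0 gives x = 5. min AVC = 50 - 10·5 + 5^2 = 25.
The firm shuts down for any P below ¥25.

¥25 per unit, at x = 5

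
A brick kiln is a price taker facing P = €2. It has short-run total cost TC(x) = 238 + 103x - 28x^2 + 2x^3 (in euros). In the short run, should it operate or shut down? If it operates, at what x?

Shut down

Variable cost is VC = 103x - 28x^2 + 2x^3, so AVC = VC/x = 103 - 28x + 2x^2 and MC = dTC/dx = 103 - 56x + 6x^2.
AVC is minimized where dAVC/dx = -28 + 4x = 0, at x = 7; min AVC = 103 - 28·7 + 2·7^2 = €5.
P = €2 lies below min AVC = €5; no output level covers variable cost.
Best response: produce nothing and absorb the €238 fixed cost.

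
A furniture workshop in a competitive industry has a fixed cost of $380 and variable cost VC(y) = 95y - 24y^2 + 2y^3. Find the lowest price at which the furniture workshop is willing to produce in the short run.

The firm shuts down when price falls below the minimum of average variable cost. AVC = VC/y = 95 - 24y + 2y^2.
dAVC/dy = -24 + 4y = 0 gives y = 6. min AVC = 95 - 24·6 + 2·6^2 = 23.
The firm shuts down for any P below $23.

$23 per unit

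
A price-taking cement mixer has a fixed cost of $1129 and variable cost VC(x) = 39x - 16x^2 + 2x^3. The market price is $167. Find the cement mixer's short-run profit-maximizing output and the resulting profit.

AVC = 39 - 16x + 2x^2; min AVC = $7 at x = 4. Since P = $167 ≥ min AVC, the firm produces.
With MC = 39 - 32x + 6x^2, P = MC on the upward-sloping part at x* = 8.
TR = 167·8 = 1336. TC = 1129 + 312 = 1441. Profit = 1336 − 1441 = -$105.
Shutting down would mean losing the fixed cost of $1129, so operating at a loss of $105 is better by $1024.

Profit = -$105 at x = 8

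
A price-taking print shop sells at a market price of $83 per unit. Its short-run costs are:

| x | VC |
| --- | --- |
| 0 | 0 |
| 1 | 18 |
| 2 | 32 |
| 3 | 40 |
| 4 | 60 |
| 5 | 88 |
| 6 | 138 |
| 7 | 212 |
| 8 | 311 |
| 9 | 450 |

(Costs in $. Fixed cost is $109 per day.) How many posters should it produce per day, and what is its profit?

x = 7; profit = $260

Compute π = P·x − TC at each output: x=0: -109; x=1: -44; x=2: 25; x=3: 100; x=4: 163; x=5: 218; x=6: 251; x=7: 260; x=8: 244; x=9: 188.
Profit is maximized at x = 7. AVC there is 212/7 = $30.29 ≤ P, so producing beats shutting down (which would give -$109).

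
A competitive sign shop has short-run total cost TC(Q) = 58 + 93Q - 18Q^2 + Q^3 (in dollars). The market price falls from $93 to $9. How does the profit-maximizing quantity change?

Output falls from 12 to 0 (the firm shuts down)

AVC = 93 - 18Q + Q^2, minimized at Q = 9 where min AVC = $12. MC = 93 - 36Q + 3Q^2.
At P = $93 ≥ min AVC, set P = MC on the rising branch: Q = 12.
At P = $9 < min AVC = $12, price no longer covers variable cost at any output, so the firm shuts down: Q = 0.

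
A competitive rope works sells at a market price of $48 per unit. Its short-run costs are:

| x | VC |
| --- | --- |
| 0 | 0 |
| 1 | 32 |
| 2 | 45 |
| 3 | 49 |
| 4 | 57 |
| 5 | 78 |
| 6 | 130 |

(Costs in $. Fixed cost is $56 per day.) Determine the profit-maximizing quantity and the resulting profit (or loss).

Tabulate TR − TC: x=0: -56; x=1: -40; x=2: -5; x=3: 39; x=4: 79; x=5: 106; x=6: 102.
Profit is maximized at x = 5. AVC there is 78/5 = $15.60 ≤ P, so producing beats shutting down (which would give -$56).

x = 5; profit = $106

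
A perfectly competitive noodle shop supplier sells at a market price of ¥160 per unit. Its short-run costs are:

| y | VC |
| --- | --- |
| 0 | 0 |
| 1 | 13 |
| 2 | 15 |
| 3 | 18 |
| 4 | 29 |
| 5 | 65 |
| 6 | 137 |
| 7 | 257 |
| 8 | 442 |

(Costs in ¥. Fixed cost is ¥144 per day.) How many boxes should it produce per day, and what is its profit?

Tabulate TR − TC: y=0: -144; y=1: 3; y=2: 161; y=3: 318; y=4: 467; y=5: 591; y=6: 679; y=7: 719; y=8: 694.
Profit is maximized at y = 7. AVC there is 257/7 = ¥36.71 ≤ P, so producing beats shutting down (which would give -¥144).

y = 7; profit = ¥719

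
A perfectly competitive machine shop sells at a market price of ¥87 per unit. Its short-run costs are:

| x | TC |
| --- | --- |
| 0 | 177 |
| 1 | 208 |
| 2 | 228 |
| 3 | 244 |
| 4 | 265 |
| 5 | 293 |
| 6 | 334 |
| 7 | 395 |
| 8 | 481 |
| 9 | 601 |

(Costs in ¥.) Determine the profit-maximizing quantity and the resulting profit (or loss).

Tabulate TR − TC: x=0: -177; x=1: -121; x=2: -54; x=3: 17; x=4: 83; x=5: 142; x=6: 188; x=7: 214; x=8: 215; x=9: 182.
Profit is maximized at x = 8. AVC there is 304/8 = ¥38 ≤ P, so producing beats shutting down (which would give -¥177).

x = 8; profit = ¥215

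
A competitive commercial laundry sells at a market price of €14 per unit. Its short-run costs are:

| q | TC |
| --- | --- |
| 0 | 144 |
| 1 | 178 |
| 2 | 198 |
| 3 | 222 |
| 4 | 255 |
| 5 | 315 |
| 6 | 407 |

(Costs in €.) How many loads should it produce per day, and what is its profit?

q = 0 (shut down); profit = -€144

Profit at each row (π = 14q − TC): q=0: -144; q=1: -164; q=2: -170; q=3: -180; q=4: -199; q=5: -245; q=6: -323.
Profit is highest at q = 0. Equivalently, the lowest AVC in the table is 78/3 ≈ €26 at q = 3, and P = €14 falls below it — price never covers variable cost, so the firm shuts down and loses only its fixed cost.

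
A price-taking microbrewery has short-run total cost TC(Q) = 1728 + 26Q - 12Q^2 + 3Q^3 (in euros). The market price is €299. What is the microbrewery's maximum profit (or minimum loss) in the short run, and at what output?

Profit = -€258 at Q = 7

AVC = 26 - 12Q + 3Q^2 has its minimum €14 at Q = 2; price €299 clears that bar, so the firm operates.
MC = 26 - 24Q + 9Q^2. Setting P = MC and taking the root on the rising branch gives Q* = 7.
TR = 299·7 = 2093. TC = 1728 + 623 = 2351. Profit = 2093 − 2351 = -€258.
Shutting down would mean losing the fixed cost of €1728, so operating at a loss of €258 is better by €1470.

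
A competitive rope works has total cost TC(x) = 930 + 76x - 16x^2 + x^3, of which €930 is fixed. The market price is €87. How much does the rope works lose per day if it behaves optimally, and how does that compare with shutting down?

Profit = -€204 at x = 11

AVC = 76 - 16x + x^2 has its minimum €12 at x = 8; price €87 clears that bar, so the firm operates.
MC = 76 - 32x + 3x^2. Setting P = MC and taking the root on the rising branch gives x* = 11.
TR = 87·11 = 957. TC = 930 + 231 = 1161. Profit = 957 − 1161 = -€204.
By producing, the firm covers all variable cost plus €726 of fixed cost; shutting down would lose the full €930.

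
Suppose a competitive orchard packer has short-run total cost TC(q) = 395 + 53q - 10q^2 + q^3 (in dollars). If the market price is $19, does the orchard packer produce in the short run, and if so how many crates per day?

Variable cost is VC = 53q - 10q^2 + q^3, so AVC = VC/q = 53 - 10q + q^2 and MC = dTC/dq = 53 - 20q + 3q^2.
AVC hits its minimum where MC = AVC, at q = 5, giving min AVC = 53 - 10·5 + 5^2 = $28.
P = $19 lies below min AVC = $28; no output level covers variable cost.
Shutting down limits the loss to fixed cost, $395.

Shut down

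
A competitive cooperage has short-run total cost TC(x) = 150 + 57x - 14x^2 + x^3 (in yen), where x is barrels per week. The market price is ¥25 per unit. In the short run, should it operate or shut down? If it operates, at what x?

Variable cost is VC = 57x - 14x^2 + x^3, so AVC = VC/x = 57 - 14x + x^2 and MC = dTC/dx = 57 - 28x + 3x^2.
AVC is minimized where dAVC/dx = -14 + 2x = 0, at x = 7; min AVC = 57 - 14·7 + 7^2 = ¥8.
Because ¥25 ≥ ¥8, revenue can cover variable cost; the firm operates.
Set P = MC: 25 = 57 - 28x + 3x^2 → 32 - 28x + 3x^2 = 0. The roots are x = 4/3 and x = 8; the profit-maximizing output is on the rising part of MC, so x* = 8.
Check: AVC at x = 8 is ¥9 ≤ P, so revenue covers variable cost.
Profit = P·x − TC = 25·8 − 222 = -¥22, a loss, but smaller than the ¥150 fixed cost the firm would lose by shutting down.

Produce at x = 8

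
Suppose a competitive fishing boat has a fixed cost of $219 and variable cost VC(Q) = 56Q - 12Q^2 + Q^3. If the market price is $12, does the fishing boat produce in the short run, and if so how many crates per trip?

Shut down

From TC, MC = TC'(Q) = 56 - 24Q + 3Q^2 and AVC = VC/Q = 56 - 12Q + Q^2.
AVC is minimized where dAVC/dQ = -12 + 2Q = 0, at Q = 6; min AVC = 56 - 12·6 + 6^2 = $20.
Since P = $12 < min AVC = $20, price fails to cover variable cost at any output.
Shutting down limits the loss to fixed cost, $219.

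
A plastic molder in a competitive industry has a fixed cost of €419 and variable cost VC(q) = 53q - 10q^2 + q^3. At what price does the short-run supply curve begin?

The firm shuts down when price falls below the minimum of average variable cost. AVC = VC/q = 53 - 10q + q^2.
At the minimum of AVC, MC = AVC. MC = 53 - 20q + 3q^2; setting MC = AVC gives 2q^2 - 10q = 0, so q = 5. min AVC = 28.
For P < €28 the firm produces nothing.

€28 per unit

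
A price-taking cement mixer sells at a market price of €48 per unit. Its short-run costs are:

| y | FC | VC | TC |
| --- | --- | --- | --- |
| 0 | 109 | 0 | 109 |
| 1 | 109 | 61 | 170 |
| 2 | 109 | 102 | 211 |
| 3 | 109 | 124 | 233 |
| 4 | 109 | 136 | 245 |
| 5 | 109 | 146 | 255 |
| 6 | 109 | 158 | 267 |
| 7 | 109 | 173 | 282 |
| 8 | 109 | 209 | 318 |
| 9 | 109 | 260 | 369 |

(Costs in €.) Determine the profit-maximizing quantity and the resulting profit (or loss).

y = 8; profit = €66

Profit at each row (π = 48y − TC): y=0: -109; y=1: -122; y=2: -115; y=3: -89; y=4: -53; y=5: -15; y=6: 21; y=7: 54; y=8: 66; y=9: 63.
Profit is maximized at y = 8. AVC there is 209/8 = €26.12 ≤ P, so producing beats shutting down (which would give -€109).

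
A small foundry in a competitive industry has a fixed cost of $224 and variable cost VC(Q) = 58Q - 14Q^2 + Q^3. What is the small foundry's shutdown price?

$9 per unit

The firm shuts down when price falls below the minimum of average variable cost. AVC = VC/Q = 58 - 14Q + Q^2.
dAVC/dQ = -14 + 2Q = 0 gives Q = 7. min AVC = 58 - 14·7 + 7^2 = 9.
So the shutdown price is $9.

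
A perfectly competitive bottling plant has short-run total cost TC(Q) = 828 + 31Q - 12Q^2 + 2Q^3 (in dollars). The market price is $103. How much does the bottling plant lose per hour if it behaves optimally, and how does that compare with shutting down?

Profit = -$396 at Q = 6

AVC = 31 - 12Q + 2Q^2; min AVC = $13 at Q = 3. Since P = $103 ≥ min AVC, the firm produces.
With MC = 31 - 24Q + 6Q^2, P = MC on the upward-sloping part at Q* = 6.
TR = 103·6 = 618. TC = 828 + 186 = 1014. Profit = 618 − 1014 = -$396.
By producing, the firm covers all variable cost plus $432 of fixed cost; shutting down would lose the full $828.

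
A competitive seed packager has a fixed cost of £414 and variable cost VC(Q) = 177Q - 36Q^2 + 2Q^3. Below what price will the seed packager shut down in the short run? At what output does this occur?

The shutdown price is the minimum of AVC. VC = 177Q - 36Q^2 + 2Q^3, so AVC = 177 - 36Q + 2Q^2.
At the minimum of AVC, MC = AVC. MC = 177 - 72Q + 6Q^2; setting MC = AVC gives 4Q^2 - 36Q = 0, so Q = 9. min AVC = 15.
So the shutdown price is £15.

£15 per unit, at Q = 9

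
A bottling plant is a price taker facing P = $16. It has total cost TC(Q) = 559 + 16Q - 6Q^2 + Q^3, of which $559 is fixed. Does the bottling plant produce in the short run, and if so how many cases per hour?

From TC, MC = TC'(Q) = 16 - 12Q + 3Q^2 and AVC = VC/Q = 16 - 6Q + Q^2.
AVC hits its minimum where MC = AVC, at Q = 3, giving min AVC = 16 - 6·3 + 3^2 = $7.
P = $16 exceeds min AVC = $7, so the firm stays open.
Set P = MC: 16 = 16 - 12Q + 3Q^2 → -12Q + 3Q^2 = 0. The roots are Q = 0 and Q = 4; the profit-maximizing output is on the rising part of MC, so Q* = 4.
Check: AVC at Q = 4 is $8 ≤ P, so revenue covers variable cost.
Profit = P·Q − TC = 16·4 − 591 = -$527, a loss, but smaller than the $559 fixed cost the firm would lose by shutting down.

Produce at Q = 4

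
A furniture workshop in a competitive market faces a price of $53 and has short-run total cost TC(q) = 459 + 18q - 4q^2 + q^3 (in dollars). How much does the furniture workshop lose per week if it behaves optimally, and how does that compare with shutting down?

AVC = 18 - 4q + q^2; min AVC = $14 at q = 2. Since P = $53 ≥ min AVC, the firm produces.
MC = 18 - 8q + 3q^2. Setting P = MC and taking the root on the rising branch gives q* = 5.
TR = 53·5 = 265. TC = 459 + 115 = 574. Profit = 265 − 574 = -$309.
Shutting down would mean losing the fixed cost of $459, so operating at a loss of $309 is better by $150.

Profit = -$309 at q = 5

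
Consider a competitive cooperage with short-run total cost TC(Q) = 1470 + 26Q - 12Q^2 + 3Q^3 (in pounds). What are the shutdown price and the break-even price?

Shutdown price = £14; break-even price = £299

Shutdown price = min AVC. AVC = 26 - 12Q + 3Q^2, with vertex at Q = 2 and minimum £14.
ATC = 1470/Q + 26 - 12Q + 3Q^2. Setting dATC/dQ = −1470/Q^2 − 12 + 6Q = 0 gives Q = 7 (since 6·7^3 − 12·7^2 = 1470).
min ATC = 1470/7 + 26 − 12·7 + 3·7^2 = £299. That is the break-even price.
Between these two prices the firm operates at a loss; above £299 it earns a profit.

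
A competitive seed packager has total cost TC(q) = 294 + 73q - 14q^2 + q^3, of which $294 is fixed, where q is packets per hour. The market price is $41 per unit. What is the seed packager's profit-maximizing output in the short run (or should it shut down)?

Produce at q = 8

Variable cost is VC = 73q - 14q^2 + q^3, so AVC = VC/q = 73 - 14q + q^2 and MC = dTC/dq = 73 - 28q + 3q^2.
The AVC parabola has its vertex at q = 14/2 = 7, where AVC = 73 - 14·7 + 7^2 = $24.
Since P = $41 ≥ min AVC = $24, price covers variable cost and the firm should produce.
Solving P = MC: 32 - 28q + 3q^2 = 0 ⇒ q = 4/3 or 8. On the upward-sloping branch, q* = 8.
Check: AVC at q = 8 is $25 ≤ P, so revenue covers variable cost.
Profit = P·q − TC = 41·8 − 494 = -$166, a loss, but smaller than the $294 fixed cost the firm would lose by shutting down.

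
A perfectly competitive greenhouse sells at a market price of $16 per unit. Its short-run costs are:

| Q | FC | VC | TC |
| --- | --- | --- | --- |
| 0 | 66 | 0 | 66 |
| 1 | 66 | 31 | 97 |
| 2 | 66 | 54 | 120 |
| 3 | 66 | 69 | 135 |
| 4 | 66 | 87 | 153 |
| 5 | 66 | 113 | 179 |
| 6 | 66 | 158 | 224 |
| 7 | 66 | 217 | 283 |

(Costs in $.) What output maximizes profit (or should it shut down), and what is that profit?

Q = 0 (shut down); profit = -$66

Tabulate TR − TC: Q=0: -66; Q=1: -81; Q=2: -88; Q=3: -87; Q=4: -89; Q=5: -99; Q=6: -128; Q=7: -171.
Profit is highest at Q = 0. Equivalently, the lowest AVC in the table is 87/4 ≈ $21.75 at Q = 4, and P = $16 falls below it — price never covers variable cost, so the firm shuts down and loses only its fixed cost.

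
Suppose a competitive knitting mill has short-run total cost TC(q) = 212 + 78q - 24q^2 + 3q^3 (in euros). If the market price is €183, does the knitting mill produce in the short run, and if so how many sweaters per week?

Produce at q = 7

Strip out fixed cost: VC = 78q - 24q^2 + 3q^3. Then AVC = 78 - 24q + 3q^2 and MC = 78 - 48q + 9q^2.
AVC hits its minimum where MC = AVC, at q = 4, giving min AVC = 78 - 24·4 + 3·4^2 = €30.
Because €183 ≥ €30, revenue can cover variable cost; the firm operates.
Set P = MC: 183 = 78 - 48q + 9q^2 → -105 - 48q + 9q^2 = 0. The roots are q = -5/3 and q = 7; the profit-maximizing output is on the rising part of MC, so q* = 7.
Check: AVC at q = 7 is €57 ≤ P, so revenue covers variable cost.
Profit = P·q − TC = 183·7 − 611 = €670.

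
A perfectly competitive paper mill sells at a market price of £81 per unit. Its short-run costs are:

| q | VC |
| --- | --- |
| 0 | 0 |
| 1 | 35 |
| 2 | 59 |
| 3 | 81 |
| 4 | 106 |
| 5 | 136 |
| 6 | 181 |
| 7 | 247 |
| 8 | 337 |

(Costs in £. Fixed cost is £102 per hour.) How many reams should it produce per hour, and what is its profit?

q = 7; profit = £218

Tabulate TR − TC: q=0: -102; q=1: -56; q=2: 1; q=3: 60; q=4: 116; q=5: 167; q=6: 203; q=7: 218; q=8: 209.
Profit is maximized at q = 7. AVC there is 247/7 = £35.29 ≤ P, so producing beats shutting down (which would give -£102).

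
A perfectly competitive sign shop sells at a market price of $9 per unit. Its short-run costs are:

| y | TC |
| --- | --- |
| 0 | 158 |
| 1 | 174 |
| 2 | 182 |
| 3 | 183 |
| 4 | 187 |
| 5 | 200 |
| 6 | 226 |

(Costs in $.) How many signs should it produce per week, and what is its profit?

y = 4; profit = -$151

Tabulate TR − TC: y=0: -158; y=1: -165; y=2: -164; y=3: -156; y=4: -151; y=5: -155; y=6: -172.
Profit is maximized at y = 4. AVC there is 29/4 = $7.25 ≤ P, so producing beats shutting down (which would give -$158).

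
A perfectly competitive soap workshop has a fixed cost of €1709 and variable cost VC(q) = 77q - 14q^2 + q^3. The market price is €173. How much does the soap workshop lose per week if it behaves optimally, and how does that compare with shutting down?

AVC = 77 - 14q + q^2; min AVC = €28 at q = 7. Since P = €173 ≥ min AVC, the firm produces.
MC = 77 - 28q + 3q^2. Setting P = MC and taking the root on the rising branch gives q* = 12.
TR = 173·12 = 2076. TC = 1709 + 636 = 2345. Profit = 2076 − 2345 = -€269.
Shutting down would mean losing the fixed cost of €1709, so operating at a loss of €269 is better by €1440.

Profit = -€269 at q = 12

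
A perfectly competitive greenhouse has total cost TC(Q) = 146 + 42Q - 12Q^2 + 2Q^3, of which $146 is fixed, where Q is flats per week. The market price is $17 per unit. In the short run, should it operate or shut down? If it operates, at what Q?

Shut down

From TC, MC = TC'(Q) = 42 - 24Q + 6Q^2 and AVC = VC/Q = 42 - 12Q + 2Q^2.
AVC is minimized where dAVC/dQ = -12 + 4Q = 0, at Q = 3; min AVC = 42 - 12·3 + 2·3^2 = $24.
P = $17 lies below min AVC = $24; no output level covers variable cost.
Shutting down limits the loss to fixed cost, $146.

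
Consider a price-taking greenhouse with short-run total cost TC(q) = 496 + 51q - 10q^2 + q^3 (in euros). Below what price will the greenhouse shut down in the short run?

€26 per unit

The shutdown price is the minimum of AVC. VC = 51q - 10q^2 + q^3, so AVC = 51 - 10q + q^2.
dAVC/dq = -10 + 2q = 0 gives q = 5. min AVC = 51 - 10·5 + 5^2 = 26.
So the shutdown price is €26.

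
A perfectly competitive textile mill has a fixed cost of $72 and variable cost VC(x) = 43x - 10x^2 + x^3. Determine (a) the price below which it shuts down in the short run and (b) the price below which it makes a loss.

AVC = 43 - 10x + x^2; minimized at x = 5, giving min AVC = $18. That is the shutdown price.
ATC = 72/x + 43 - 10x + x^2. Setting dATC/dx = −72/x^2 − 10 + 2x = 0 gives x = 6 (since 2·6^3 − 10·6^2 = 72).
min ATC = 72/6 + 43 − 10·6 + 6^2 = $31. That is the break-even price.
Between these two prices the firm operates at a loss; above $31 it earns a profit.

Shutdown price = $18; break-even price = $31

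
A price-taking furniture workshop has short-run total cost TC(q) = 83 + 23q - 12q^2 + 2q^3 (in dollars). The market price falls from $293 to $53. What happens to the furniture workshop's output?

Output falls from 9 to 5

AVC = 23 - 12q + 2q^2, minimized at q = 3 where min AVC = $5. MC = 23 - 24q + 6q^2.
With P = $293 above the shutdown price, P = MC gives q = 9.
At P = $53 ≥ min AVC, set P = MC: q = 5. The firm stays open but cuts output.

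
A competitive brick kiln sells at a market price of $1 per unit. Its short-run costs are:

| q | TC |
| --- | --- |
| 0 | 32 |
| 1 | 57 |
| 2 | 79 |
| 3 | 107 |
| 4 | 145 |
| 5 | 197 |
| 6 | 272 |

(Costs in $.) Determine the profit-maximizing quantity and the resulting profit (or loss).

q = 0 (shut down); profit = -$32

Tabulate TR − TC: q=0: -32; q=1: -56; q=2: -77; q=3: -104; q=4: -141; q=5: -192; q=6: -266.
Profit is highest at q = 0. Equivalently, the lowest AVC in the table is 47/2 ≈ $23.50 at q = 2, and P = $1 falls below it — price never covers variable cost, so the firm shuts down and loses only its fixed cost.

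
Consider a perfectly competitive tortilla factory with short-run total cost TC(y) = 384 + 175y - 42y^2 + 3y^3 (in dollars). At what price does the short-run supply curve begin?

The firm shuts down when price falls below the minimum of average variable cost. AVC = VC/y = 175 - 42y + 3y^2.
At the minimum of AVC, MC = AVC. MC = 175 - 84y + 9y^2; setting MC = AVC gives 6y^2 - 42y = 0, so y = 7. min AVC = 28.
For P < $28 the firm produces nothing.

$28 per unit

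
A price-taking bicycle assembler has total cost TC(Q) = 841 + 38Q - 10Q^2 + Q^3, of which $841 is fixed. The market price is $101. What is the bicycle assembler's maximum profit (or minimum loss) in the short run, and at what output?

AVC = 38 - 10Q + Q^2 has its minimum $13 at Q = 5; price $101 clears that bar, so the firm operates.
MC = 38 - 20Q + 3Q^2. Setting P = MC and taking the root on the rising branch gives Q* = 9.
TR = 101·9 = 909. TC = 841 + 261 = 1102. Profit = 909 − 1102 = -$193.
Shutting down would mean losing the fixed cost of $841, so operating at a loss of $193 is better by $648.

Profit = -$193 at Q = 9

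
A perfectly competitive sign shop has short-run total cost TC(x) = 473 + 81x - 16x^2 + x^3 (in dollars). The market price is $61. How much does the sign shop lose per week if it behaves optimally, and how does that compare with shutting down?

AVC = 81 - 16x + x^2; min AVC = $17 at x = 8. Since P = $61 ≥ min AVC, the firm produces.
MC = 81 - 32x + 3x^2. Setting P = MC and taking the root on the rising branch gives x* = 10.
TR = 61·10 = 610. TC = 473 + 210 = 683. Profit = 610 − 683 = -$73.
That loss of $73 beats the $473 the firm would lose by shutting down; producing recovers $400 of fixed cost.

Profit = -$73 at x = 10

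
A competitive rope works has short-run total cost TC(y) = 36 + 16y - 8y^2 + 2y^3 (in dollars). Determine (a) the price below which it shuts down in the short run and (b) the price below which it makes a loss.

Shutdown price = min AVC. AVC = 16 - 8y + 2y^2, with vertex at y = 2 and minimum $8.
ATC = 36/y + 16 - 8y + 2y^2. Setting dATC/dy = −36/y^2 − 8 + 4y = 0 gives y = 3 (since 4·3^3 − 8·3^2 = 36).
min ATC = 36/3 + 16 − 8·3 + 2·3^2 = $22. That is the break-even price.
Between these two prices the firm operates at a loss; above $22 it earns a profit.

Shutdown price = $8; break-even price = $22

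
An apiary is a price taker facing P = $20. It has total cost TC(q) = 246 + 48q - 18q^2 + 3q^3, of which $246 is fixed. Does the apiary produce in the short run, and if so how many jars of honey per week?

Variable cost is VC = 48q - 18q^2 + 3q^3, so AVC = VC/q = 48 - 18q + 3q^2 and MC = dTC/dq = 48 - 36q + 9q^2.
The AVC parabola has its vertex at q = 18/6 = 3, where AVC = 48 - 18·3 + 3·3^2 = $21.
P = $20 lies below min AVC = $21; no output level covers variable cost.
Shutting down limits the loss to fixed cost, $246.

Shut down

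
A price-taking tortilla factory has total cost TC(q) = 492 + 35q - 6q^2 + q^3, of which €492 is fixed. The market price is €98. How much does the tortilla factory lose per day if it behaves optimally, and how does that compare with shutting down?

AVC = 35 - 6q + q^2 has its minimum €26 at q = 3; price €98 clears that bar, so the firm operates.
With MC = 35 - 12q + 3q^2, P = MC on the upward-sloping part at q* = 7.
TR = 98·7 = 686. TC = 492 + 294 = 786. Profit = 686 − 786 = -€100.
By producing, the firm covers all variable cost plus €392 of fixed cost; shutting down would lose the full €492.

Profit = -€100 at q = 7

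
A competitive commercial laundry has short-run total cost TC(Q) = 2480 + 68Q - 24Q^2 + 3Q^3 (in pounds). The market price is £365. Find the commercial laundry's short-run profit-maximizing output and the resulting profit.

Profit = -£50 at Q = 9

AVC = 68 - 24Q + 3Q^2; min AVC = £20 at Q = 4. Since P = £365 ≥ min AVC, the firm produces.
MC = 68 - 48Q + 9Q^2. Setting P = MC and taking the root on the rising branch gives Q* = 9.
TR = 365·9 = 3285. TC = 2480 + 855 = 3335. Profit = 3285 − 3335 = -£50.
That loss of £50 beats the £2480 the firm would lose by shutting down; producing recovers £2430 of fixed cost.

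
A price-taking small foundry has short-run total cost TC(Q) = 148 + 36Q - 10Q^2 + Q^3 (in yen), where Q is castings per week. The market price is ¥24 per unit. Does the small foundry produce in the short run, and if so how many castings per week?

Produce at Q = 6

From TC, MC = TC'(Q) = 36 - 20Q + 3Q^2 and AVC = VC/Q = 36 - 10Q + Q^2.
The AVC parabola has its vertex at Q = 10/2 = 5, where AVC = 36 - 10·5 + 5^2 = ¥11.
Because ¥24 ≥ ¥11, revenue can cover variable cost; the firm operates.
Solving P = MC: 12 - 20Q + 3Q^2 = 0 ⇒ Q = 2/3 or 6. On the upward-sloping branch, Q* = 6.
Check: AVC at Q = 6 is ¥12 ≤ P, so revenue covers variable cost.
Profit = P·Q − TC = 24·6 − 220 = -¥76, a loss, but smaller than the ¥148 fixed cost the firm would lose by shutting down.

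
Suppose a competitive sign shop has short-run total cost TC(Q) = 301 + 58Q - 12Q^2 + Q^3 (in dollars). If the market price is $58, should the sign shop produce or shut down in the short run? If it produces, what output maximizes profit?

Strip out fixed cost: VC = 58Q - 12Q^2 + Q^3. Then AVC = 58 - 12Q + Q^2 and MC = 58 - 24Q + 3Q^2.
AVC is minimized where dAVC/dQ = -12 + 2Q = 0, at Q = 6; min AVC = 58 - 12·6 + 6^2 = $22.
P = $58 exceeds min AVC = $22, so the firm stays open.
Set P = MC: 58 = 58 - 24Q + 3Q^2 → -24Q + 3Q^2 = 0. The roots are Q = 0 and Q = 8; the profit-maximizing output is on the rising part of MC, so Q* = 8.
Check: AVC at Q = 8 is $26 ≤ P, so revenue covers variable cost.
Profit = P·Q − TC = 58·8 − 509 = -$45, a loss, but smaller than the $301 fixed cost the firm would lose by shutting down.

Produce at Q = 8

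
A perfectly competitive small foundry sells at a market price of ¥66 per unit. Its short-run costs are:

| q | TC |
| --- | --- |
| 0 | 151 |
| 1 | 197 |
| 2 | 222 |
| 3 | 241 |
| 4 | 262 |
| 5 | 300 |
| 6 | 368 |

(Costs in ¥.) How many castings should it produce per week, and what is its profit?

Compute π = P·q − TC at each output: q=0: -151; q=1: -131; q=2: -90; q=3: -43; q=4: 2; q=5: 30; q=6: 28.
Profit is maximized at q = 5. AVC there is 149/5 = ¥29.80 ≤ P, so producing beats shutting down (which would give -¥151).

q = 5; profit = ¥30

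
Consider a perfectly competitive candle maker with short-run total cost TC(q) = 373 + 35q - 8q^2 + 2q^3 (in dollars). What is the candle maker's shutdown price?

$27 per unit

Short-run supply begins at min AVC. From VC = 35q - 8q^2 + 2q^3, AVC = 35 - 8q + 2q^2.
dAVC/dq = -8 + 4q = 0 gives q = 2. min AVC = 35 - 8·2 + 2·2^2 = 27.
For P < $27 the firm produces nothing.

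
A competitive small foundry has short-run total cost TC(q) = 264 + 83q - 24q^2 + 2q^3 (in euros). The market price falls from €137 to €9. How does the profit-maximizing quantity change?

MC = 83 - 48q + 6q^2; the shutdown threshold is min AVC = €11 (at q = 6).
With P = €137 above the shutdown price, P = MC gives q = 9.
At P = €9 < min AVC = €11, price no longer covers variable cost at any output, so the firm shuts down: q = 0.

Output falls from 9 to 0 (the firm shuts down)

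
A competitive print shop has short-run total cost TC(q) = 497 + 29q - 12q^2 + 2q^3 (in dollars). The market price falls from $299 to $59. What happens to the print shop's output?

Output falls from 9 to 5

AVC = 29 - 12q + 2q^2, minimized at q = 3 where min AVC = $11. MC = 29 - 24q + 6q^2.
At P = $299 ≥ min AVC, set P = MC on the rising branch: q = 9.
At P = $59 ≥ min AVC, set P = MC: q = 5. The firm stays open but cuts output.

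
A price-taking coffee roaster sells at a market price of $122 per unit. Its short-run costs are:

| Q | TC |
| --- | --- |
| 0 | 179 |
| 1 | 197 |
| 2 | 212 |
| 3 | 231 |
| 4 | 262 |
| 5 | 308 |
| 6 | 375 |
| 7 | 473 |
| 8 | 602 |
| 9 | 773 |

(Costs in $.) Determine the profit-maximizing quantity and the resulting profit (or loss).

Profit at each row (π = 122Q − TC): Q=0: -179; Q=1: -75; Q=2: 32; Q=3: 135; Q=4: 226; Q=5: 302; Q=6: 357; Q=7: 381; Q=8: 374; Q=9: 325.
Profit is maximized at Q = 7. AVC there is 294/7 = $42 ≤ P, so producing beats shutting down (which would give -$179).

Q = 7; profit = $381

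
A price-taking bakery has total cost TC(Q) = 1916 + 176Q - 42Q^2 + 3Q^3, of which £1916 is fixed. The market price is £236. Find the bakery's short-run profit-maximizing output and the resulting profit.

AVC = 176 - 42Q + 3Q^2 has its minimum £29 at Q = 7; price £236 clears that bar, so the firm operates.
MC = 176 - 84Q + 9Q^2. Setting P = MC and taking the root on the rising branch gives Q* = 10.
TR = 236·10 = 2360. TC = 1916 + 560 = 2476. Profit = 2360 − 2476 = -£116.
That loss of £116 beats the £1916 the firm would lose by shutting down; producing recovers £1800 of fixed cost.

Profit = -£116 at Q = 10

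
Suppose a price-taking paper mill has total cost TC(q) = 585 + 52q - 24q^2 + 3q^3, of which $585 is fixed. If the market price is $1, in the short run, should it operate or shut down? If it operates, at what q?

Shut down

From TC, MC = TC'(q) = 52 - 48q + 9q^2 and AVC = VC/q = 52 - 24q + 3q^2.
AVC is minimized where dAVC/dq = -24 + 6q = 0, at q = 4; min AVC = 52 - 24·4 + 3·4^2 = $4.
P = $1 lies below min AVC = $4; no output level covers variable cost.
Best response: produce nothing and absorb the $585 fixed cost.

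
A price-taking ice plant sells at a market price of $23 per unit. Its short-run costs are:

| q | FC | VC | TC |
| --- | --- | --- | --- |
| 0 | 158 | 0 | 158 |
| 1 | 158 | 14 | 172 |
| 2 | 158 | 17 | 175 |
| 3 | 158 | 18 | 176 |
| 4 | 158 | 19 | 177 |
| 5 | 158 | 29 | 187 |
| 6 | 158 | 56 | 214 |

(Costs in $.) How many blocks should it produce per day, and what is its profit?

Compute π = P·q − TC at each output: q=0: -158; q=1: -149; q=2: -129; q=3: -107; q=4: -85; q=5: -72; q=6: -76.
Profit is maximized at q = 5. AVC there is 29/5 = $5.80 ≤ P, so producing beats shutting down (which would give -$158).

q = 5; profit = -$72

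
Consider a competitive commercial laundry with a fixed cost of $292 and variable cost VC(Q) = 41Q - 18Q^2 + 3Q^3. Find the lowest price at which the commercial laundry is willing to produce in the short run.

Short-run supply begins at min AVC. From VC = 41Q - 18Q^2 + 3Q^3, AVC = 41 - 18Q + 3Q^2.
dAVC/dQ = -18 + 6Q = 0 gives Q = 3. min AVC = 41 - 18·3 + 3·3^2 = 14.
The firm shuts down for any P below $14.

$14 per unit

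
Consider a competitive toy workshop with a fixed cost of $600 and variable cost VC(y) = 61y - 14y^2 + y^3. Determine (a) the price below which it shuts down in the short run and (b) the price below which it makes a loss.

Shutdown price = min AVC. AVC = 61 - 14y + y^2, with vertex at y = 7 and minimum $12.
ATC = 600/y + 61 - 14y + y^2. Setting dATC/dy = −600/y^2 − 14 + 2y = 0 gives y = 10 (since 2·10^3 − 14·10^2 = 600).
min ATC = 600/10 + 61 − 14·10 + 10^2 = $81. That is the break-even price.
For $12 ≤ P < $81 the firm produces at a loss; below $12 it shuts down.

Shutdown price = $12; break-even price = $81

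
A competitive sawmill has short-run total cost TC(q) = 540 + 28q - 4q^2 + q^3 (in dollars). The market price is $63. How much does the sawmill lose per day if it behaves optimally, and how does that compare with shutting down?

Profit = -$390 at q = 5

AVC = 28 - 4q + q^2 has its minimum $24 at q = 2; price $63 clears that bar, so the firm operates.
MC = 28 - 8q + 3q^2. Setting P = MC and taking the root on the rising branch gives q* = 5.
TR = 63·5 = 315. TC = 540 + 165 = 705. Profit = 315 − 705 = -$390.
Shutting down would mean losing the fixed cost of $540, so operating at a loss of $390 is better by $150.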